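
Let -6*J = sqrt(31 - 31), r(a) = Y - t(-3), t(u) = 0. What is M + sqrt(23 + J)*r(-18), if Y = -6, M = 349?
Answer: 349 - 6*sqrt(23) ≈ 320.23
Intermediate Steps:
r(a) = -6 (r(a) = -6 - 1*0 = -6 + 0 = -6)
J = 0 (J = -sqrt(31 - 31)/6 = -sqrt(0)/6 = -1/6*0 = 0)
M + sqrt(23 + J)*r(-18) = 349 + sqrt(23 + 0)*(-6) = 349 + sqrt(23)*(-6) = 349 - 6*sqrt(23)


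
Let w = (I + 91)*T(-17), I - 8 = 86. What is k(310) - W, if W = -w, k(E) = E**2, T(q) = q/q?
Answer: 96285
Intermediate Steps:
T(q) = 1
I = 94 (I = 8 + 86 = 94)
w = 185 (w = (94 + 91)*1 = 185*1 = 185)
W = -185 (W = -1*185 = -185)
k(310) - W = 310**2 - 1*(-185) = 96100 + 185 = 96285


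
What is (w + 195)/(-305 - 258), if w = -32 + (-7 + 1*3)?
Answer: -159/563 ≈ -0.28242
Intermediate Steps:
w = -36 (w = -32 + (-7 + 3) = -32 - 4 = -36)
(w + 195)/(-305 - 258) = (-36 + 195)/(-305 - 258) = 159/(-563) = 159*(-1/563) = -159/563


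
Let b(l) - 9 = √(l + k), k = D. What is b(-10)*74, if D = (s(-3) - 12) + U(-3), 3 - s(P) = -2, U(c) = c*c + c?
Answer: 666 + 74*I*√11 ≈ 666.0 + 245.43*I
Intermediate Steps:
U(c) = c + c² (U(c) = c² + c = c + c²)
s(P) = 5 (s(P) = 3 - 1*(-2) = 3 + 2 = 5)
D = -1 (D = (5 - 12) - 3*(1 - 3) = -7 - 3*(-2) = -7 + 6 = -1)
k = -1
b(l) = 9 + √(-1 + l) (b(l) = 9 + √(l - 1) = 9 + √(-1 + l))
b(-10)*74 = (9 + √(-1 - 10))*74 = (9 + √(-11))*74 = (9 + I*√11)*74 = 666 + 74*I*√11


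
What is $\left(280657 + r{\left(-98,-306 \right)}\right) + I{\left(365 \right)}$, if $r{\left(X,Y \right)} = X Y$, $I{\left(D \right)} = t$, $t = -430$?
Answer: $310215$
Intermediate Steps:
$I{\left(D \right)} = -430$
$\left(280657 + r{\left(-98,-306 \right)}\right) + I{\left(365 \right)} = \left(280657 - -29988\right) - 430 = \left(280657 + 29988\right) - 430 = 310645 - 430 = 310215$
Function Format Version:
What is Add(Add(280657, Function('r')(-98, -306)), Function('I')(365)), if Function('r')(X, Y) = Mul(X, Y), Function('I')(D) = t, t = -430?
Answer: 310215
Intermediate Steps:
Function('I')(D) = -430
Add(Add(280657, Function('r')(-98, -306)), Function('I')(365)) = Add(Add(280657, Mul(-98, -306)), -430) = Add(Add(280657, 29988), -430) = Add(310645, -430) = 310215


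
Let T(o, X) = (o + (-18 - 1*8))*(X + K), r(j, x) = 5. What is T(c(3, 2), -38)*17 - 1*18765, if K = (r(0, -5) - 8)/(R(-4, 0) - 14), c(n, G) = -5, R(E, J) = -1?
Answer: 5778/5 ≈ 1155.6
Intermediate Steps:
K = ⅕ (K = (5 - 8)/(-1 - 14) = -3/(-15) = -3*(-1/15) = ⅕ ≈ 0.20000)
T(o, X) = (-26 + o)*(⅕ + X) (T(o, X) = (o + (-18 - 1*8))*(X + ⅕) = (o + (-18 - 8))*(⅕ + X) = (o - 26)*(⅕ + X) = (-26 + o)*(⅕ + X))
T(c(3, 2), -38)*17 - 1*18765 = (-26/5 - 26*(-38) + (⅕)*(-5) - 38*(-5))*17 - 1*18765 = (-26/5 + 988 - 1 + 190)*17 - 18765 = (5859/5)*17 - 18765 = 99603/5 - 18765 = 5778/5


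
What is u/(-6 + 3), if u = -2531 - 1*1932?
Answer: 4463/3 ≈ 1487.7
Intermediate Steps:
u = -4463 (u = -2531 - 1932 = -4463)
u/(-6 + 3) = -4463/(-6 + 3) = -4463/(-3) = -⅓*(-4463) = 4463/3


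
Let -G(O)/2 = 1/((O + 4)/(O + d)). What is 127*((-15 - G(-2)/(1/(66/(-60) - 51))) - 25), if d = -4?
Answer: 173101/5 ≈ 34620.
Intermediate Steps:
G(O) = -2*(-4 + O)/(4 + O) (G(O) = -2*(O - 4)/(O + 4) = -2*(-4 + O)/(4 + O))
127*((-15 - G(-2)/(1/(66/(-60) - 51))) - 25) = 127*((-15 - 2*(4 - 1*(-2))/(4 - 2)/(1/(66/(-60) - 51))) - 25) = 127*((-15 - 2*(4 + 2)/2/(1/(66*(-1/60) - 51))) - 25) = 127*((-15 - 2*(½)*6/(1/(-11/10 - 51))) - 25) = 127*((-15 - 6/(1/(-521/10))) - 25) = 127*((-15 - 6/(-10/521)) - 25) = 127*((-15 - 6*(-521)/10) - 25) = 127*((-15 - 1*(-1563/5)) - 25) = 127*((-15 + 1563/5) - 25) = 127*(1488/5 - 25) = 127*(1363/5) = 173101/5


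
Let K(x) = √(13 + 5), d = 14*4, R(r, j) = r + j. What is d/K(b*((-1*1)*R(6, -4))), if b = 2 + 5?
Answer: 28*√2/3 ≈ 13.199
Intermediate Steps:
R(r, j) = j + r
b = 7
d = 56
K(x) = 3*√2 (K(x) = √18 = 3*√2)
d/K(b*((-1*1)*R(6, -4))) = 56/((3*√2)) = 56*(√2/6) = 28*√2/3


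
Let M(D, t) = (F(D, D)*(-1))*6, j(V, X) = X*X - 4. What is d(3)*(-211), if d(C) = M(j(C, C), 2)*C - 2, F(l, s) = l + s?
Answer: 38402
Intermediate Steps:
j(V, X) = -4 + X**2 (j(V, X) = X**2 - 4 = -4 + X**2)
M(D, t) = -12*D (M(D, t) = ((D + D)*(-1))*6 = ((2*D)*(-1))*6 = -2*D*6 = -12*D)
d(C) = -2 + C*(48 - 12*C**2) (d(C) = (-12*(-4 + C**2))*C - 2 = (48 - 12*C**2)*C - 2 = C*(48 - 12*C**2) - 2 = -2 + C*(48 - 12*C**2))
d(3)*(-211) = (-2 - 12*3**3 + 48*3)*(-211) = (-2 - 12*27 + 144)*(-211) = (-2 - 324 + 144)*(-211) = -182*(-211) = 38402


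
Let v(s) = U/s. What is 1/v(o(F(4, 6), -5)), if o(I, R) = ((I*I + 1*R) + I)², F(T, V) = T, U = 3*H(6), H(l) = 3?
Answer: 25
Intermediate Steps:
U = 9 (U = 3*3 = 9)
o(I, R) = (I + R + I²)² (o(I, R) = ((I² + R) + I)² = ((R + I²) + I)² = (I + R + I²)²)
v(s) = 9/s
1/v(o(F(4, 6), -5)) = 1/(9/((4 - 5 + 4²)²)) = 1/(9/((4 - 5 + 16)²)) = 1/(9/(15²)) = 1/(9/225) = 1/(9*(1/225)) = 1/(1/25) = 25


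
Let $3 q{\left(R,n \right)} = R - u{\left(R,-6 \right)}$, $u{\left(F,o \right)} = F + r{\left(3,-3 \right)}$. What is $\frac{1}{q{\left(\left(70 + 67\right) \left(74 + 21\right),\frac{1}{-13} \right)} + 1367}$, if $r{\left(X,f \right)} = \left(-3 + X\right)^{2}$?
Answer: $\frac{1}{1367} \approx 0.00073153$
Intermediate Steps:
$u{\left(F,o \right)} = F$ ($u{\left(F,o \right)} = F + \left(-3 + 3\right)^{2} = F + 0^{2} = F + 0 = F$)
$q{\left(R,n \right)} = 0$ ($q{\left(R,n \right)} = \frac{R - R}{3} = \frac{1}{3} \cdot 0 = 0$)
$\frac{1}{q{\left(\left(70 + 67\right) \left(74 + 21\right),\frac{1}{-13} \right)} + 1367} = \frac{1}{0 + 1367} = \frac{1}{1367}$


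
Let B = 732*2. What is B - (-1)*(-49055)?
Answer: -47591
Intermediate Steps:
B = 1464
B - (-1)*(-49055) = 1464 - (-1)*(-49055) = 1464 - 1*49055 = 1464 - 49055 = -47591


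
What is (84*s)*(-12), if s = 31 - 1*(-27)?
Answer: -58464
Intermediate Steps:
s = 58 (s = 31 + 27 = 58)
(84*s)*(-12) = (84*58)*(-12) = 4872*(-12) = -58464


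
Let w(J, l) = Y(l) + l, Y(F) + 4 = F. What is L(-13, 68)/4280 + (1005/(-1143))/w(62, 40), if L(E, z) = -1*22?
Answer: -129427/7745730 ≈ -0.016709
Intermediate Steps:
Y(F) = -4 + F
w(J, l) = -4 + 2*l (w(J, l) = (-4 + l) + l = -4 + 2*l)
L(E, z) = -22
L(-13, 68)/4280 + (1005/(-1143))/w(62, 40) = -22/4280 + (1005/(-1143))/(-4 + 2*40) = -22*1/4280 + (1005*(-1/1143))/(-4 + 80) = -11/2140 - 335/381/76 = -11/2140 - 335/381*1/76 = -11/2140 - 335/28956 = -129427/7745730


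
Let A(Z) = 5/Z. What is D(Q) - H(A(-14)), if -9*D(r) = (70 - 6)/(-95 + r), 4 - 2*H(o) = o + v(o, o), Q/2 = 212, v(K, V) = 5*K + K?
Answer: -38749/11844 ≈ -3.2716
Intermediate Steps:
v(K, V) = 6*K
Q = 424 (Q = 2*212 = 424)
H(o) = 2 - 7*o/2 (H(o) = 2 - (o + 6*o)/2 = 2 - 7*o/2)
D(r) = -64/(9*(-95 + r)) (D(r) = -(70 - 6)/(9*(-95 + r)) = -64/(9*(-95 + r)))
D(Q) - H(A(-14)) = -64/(-855 + 9*424) - (2 - 35/(2*(-14))) = -64/(-855 + 3816) - (2 - 35*(-1)/(2*14)) = -64/2961 - (2 - 7/2*(-5/14)) = -64*1/2961 - (2 + 5/4) = -64/2961 - 1*13/4 = -64/2961 - 13/4 = -38749/11844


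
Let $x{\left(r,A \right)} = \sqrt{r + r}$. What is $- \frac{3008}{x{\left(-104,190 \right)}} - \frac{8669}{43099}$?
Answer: $- \frac{8669}{43099} + \frac{752 i \sqrt{13}}{13} \approx -0.20114 + 208.57 i$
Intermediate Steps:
$x{\left(r,A \right)} = \sqrt{2} \sqrt{r}$ ($x{\left(r,A \right)} = \sqrt{2 r} = \sqrt{2} \sqrt{r}$)
$- \frac{3008}{x{\left(-104,190 \right)}} - \frac{8669}{43099} = - \frac{3008}{\sqrt{2} \sqrt{-104}} - \frac{8669}{43099} = - \frac{3008}{\sqrt{2} \cdot 2 i \sqrt{26}} - \frac{8669}{43099} = - \frac{3008}{4 i \sqrt{13}} - \frac{8669}{43099} = - 3008 \left(- \frac{i \sqrt{13}}{52}\right) - \frac{8669}{43099} = \frac{752 i \sqrt{13}}{13} - \frac{8669}{43099} = - \frac{8669}{43099} + \frac{752 i \sqrt{13}}{13}$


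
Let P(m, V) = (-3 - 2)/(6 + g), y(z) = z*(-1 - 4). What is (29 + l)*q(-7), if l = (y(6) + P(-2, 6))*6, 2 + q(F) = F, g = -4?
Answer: 1494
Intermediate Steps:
y(z) = -5*z (y(z) = z*(-5) = -5*z)
q(F) = -2 + F
P(m, V) = -5/2 (P(m, V) = (-3 - 2)/(6 - 4) = -5/2)
l = -195 (l = (-5*6 - 5/2)*6 = (-30 - 5/2)*6 = -65/2*6 = -195)
(29 + l)*q(-7) = (29 - 195)*(-2 - 7) = -166*(-9) = 1494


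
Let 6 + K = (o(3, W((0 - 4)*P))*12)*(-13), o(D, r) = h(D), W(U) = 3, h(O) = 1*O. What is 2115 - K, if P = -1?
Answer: 2589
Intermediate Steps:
h(O) = O
o(D, r) = D
K = -474 (K = -6 + (3*12)*(-13) = -6 + 36*(-13) = -6 - 468 = -474)
2115 - K = 2115 - 1*(-474) = 2115 + 474 = 2589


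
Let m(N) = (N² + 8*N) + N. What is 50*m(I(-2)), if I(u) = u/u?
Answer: 500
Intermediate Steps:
I(u) = 1
m(N) = N² + 9*N
50*m(I(-2)) = 50*(1*(9 + 1)) = 50*(1*10) = 50*10 = 500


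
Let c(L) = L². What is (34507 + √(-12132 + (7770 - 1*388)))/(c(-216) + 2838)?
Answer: 34507/49494 + 5*I*√190/49494 ≈ 0.6972 + 0.0013925*I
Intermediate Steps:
(34507 + √(-12132 + (7770 - 1*388)))/(c(-216) + 2838) = (34507 + √(-12132 + (7770 - 1*388)))/((-216)² + 2838) = (34507 + √(-12132 + (7770 - 388)))/(46656 + 2838) = (34507 + √(-12132 + 7382))/49494 = (34507 + √(-4750))*(1/49494) = (34507 + 5*I*√190)*(1/49494) = 34507/49494 + 5*I*√190/49494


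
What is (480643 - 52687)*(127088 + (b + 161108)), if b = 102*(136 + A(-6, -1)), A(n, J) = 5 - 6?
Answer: 129228161496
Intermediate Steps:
A(n, J) = -1
b = 13770 (b = 102*(136 - 1) = 102*135 = 13770)
(480643 - 52687)*(127088 + (b + 161108)) = (480643 - 52687)*(127088 + (13770 + 161108)) = 427956*(127088 + 174878) = 427956*301966 = 129228161496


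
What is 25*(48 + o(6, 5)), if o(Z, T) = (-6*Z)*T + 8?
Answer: -3100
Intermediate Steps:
o(Z, T) = 8 - 6*T*Z (o(Z, T) = -6*T*Z + 8 = 8 - 6*T*Z)
25*(48 + o(6, 5)) = 25*(48 + (8 - 6*5*6)) = 25*(48 + (8 - 180)) = 25*(48 - 172) = 25*(-124) = -3100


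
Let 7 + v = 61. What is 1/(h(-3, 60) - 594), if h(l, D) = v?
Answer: -1/540 ≈ -0.0018519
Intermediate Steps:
v = 54 (v = -7 + 61 = 54)
h(l, D) = 54
1/(h(-3, 60) - 594) = 1/(54 - 594) = 1/(-540) = -1/540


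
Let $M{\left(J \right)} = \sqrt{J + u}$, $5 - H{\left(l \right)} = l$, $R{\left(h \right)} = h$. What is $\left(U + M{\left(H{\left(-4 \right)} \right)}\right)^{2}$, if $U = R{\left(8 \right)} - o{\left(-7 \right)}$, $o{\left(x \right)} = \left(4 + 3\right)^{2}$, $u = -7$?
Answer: $\left(41 - \sqrt{2}\right)^{2} \approx 1567.0$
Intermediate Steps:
$H{\left(l \right)} = 5 - l$
$M{\left(J \right)} = \sqrt{-7 + J}$ ($M{\left(J \right)} = \sqrt{J - 7} = \sqrt{-7 + J}$)
$o{\left(x \right)} = 49$ ($o{\left(x \right)} = 7^{2} = 49$)
$U = -41$ ($U = 8 - 49 = -41$)
$\left(U + M{\left(H{\left(-4 \right)} \right)}\right)^{2} = \left(-41 + \sqrt{-7 + \left(5 - -4\right)}\right)^{2} = \left(-41 + \sqrt{-7 + \left(5 + 4\right)}\right)^{2} = \left(-41 + \sqrt{-7 + 9}\right)^{2} = \left(-41 + \sqrt{2}\right)^{2}$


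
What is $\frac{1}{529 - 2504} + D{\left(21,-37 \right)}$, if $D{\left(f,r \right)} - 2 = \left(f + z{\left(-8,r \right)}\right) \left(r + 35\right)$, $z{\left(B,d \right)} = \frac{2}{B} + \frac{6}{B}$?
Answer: $- \frac{75051}{1975} \approx -38.0$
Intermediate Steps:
$z{\left(B,d \right)} = \frac{8}{B}$
$D{\left(f,r \right)} = 2 + \left(-1 + f\right) \left(35 + r\right)$ ($D{\left(f,r \right)} = 2 + \left(f + \frac{8}{-8}\right) \left(r + 35\right) = 2 + \left(f + 8 \left(- \frac{1}{8}\right)\right) \left(35 + r\right) = 2 + \left(f - 1\right) \left(35 + r\right) = 2 + \left(-1 + f\right) \left(35 + r\right)$)
$\frac{1}{529 - 2504} + D{\left(21,-37 \right)} = \frac{1}{529 - 2504} + \left(-33 - -37 + 35 \cdot 21 + 21 \left(-37\right)\right) = \frac{1}{-1975} + \left(-33 + 37 + 735 - 777\right) = - \frac{1}{1975} - 38 = - \frac{75051}{1975}$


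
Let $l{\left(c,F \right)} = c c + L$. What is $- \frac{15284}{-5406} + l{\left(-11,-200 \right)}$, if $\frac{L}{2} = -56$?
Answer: $\frac{31969}{2703} \approx 11.827$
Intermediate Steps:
$L = -112$ ($L = 2 \left(-56\right) = -112$)
$l{\left(c,F \right)} = -112 + c^{2}$ ($l{\left(c,F \right)} = c c - 112 = c^{2} - 112 = -112 + c^{2}$)
$- \frac{15284}{-5406} + l{\left(-11,-200 \right)} = - \frac{15284}{-5406} - \left(112 - \left(-11\right)^{2}\right) = \left(-15284\right) \left(- \frac{1}{5406}\right) + \left(-112 + 121\right) = \frac{7642}{2703} + 9 = \frac{31969}{2703}$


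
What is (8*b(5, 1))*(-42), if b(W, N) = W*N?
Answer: -1680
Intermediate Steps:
b(W, N) = N*W
(8*b(5, 1))*(-42) = (8*(1*5))*(-42) = (8*5)*(-42) = 40*(-42) = -1680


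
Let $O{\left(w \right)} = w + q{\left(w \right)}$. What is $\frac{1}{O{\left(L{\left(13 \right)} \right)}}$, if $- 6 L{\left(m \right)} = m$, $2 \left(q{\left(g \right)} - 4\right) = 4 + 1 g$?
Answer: $\frac{4}{11} \approx 0.36364$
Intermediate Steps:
$q{\left(g \right)} = 6 + \frac{g}{2}$ ($q{\left(g \right)} = 4 + \frac{4 + 1 g}{2} = 4 + \frac{4 + g}{2} = 4 + \left(2 + \frac{g}{2}\right) = 6 + \frac{g}{2}$)
$L{\left(m \right)} = - \frac{m}{6}$
$O{\left(w \right)} = 6 + \frac{3 w}{2}$ ($O{\left(w \right)} = w + \left(6 + \frac{w}{2}\right) = 6 + \frac{3 w}{2}$)
$\frac{1}{O{\left(L{\left(13 \right)} \right)}} = \frac{1}{6 + \frac{3 \left(\left(- \frac{1}{6}\right) 13\right)}{2}} = \frac{1}{6 + \frac{3}{2} \left(- \frac{13}{6}\right)} = \frac{1}{6 - \frac{13}{4}} = \frac{1}{\frac{11}{4}} = \frac{4}{11}$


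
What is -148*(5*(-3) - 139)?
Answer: 22792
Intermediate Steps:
-148*(5*(-3) - 139) = -148*(-15 - 139) = -148*(-154) = 22792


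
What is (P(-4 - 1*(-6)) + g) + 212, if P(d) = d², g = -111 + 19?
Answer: 124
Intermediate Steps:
g = -92
(P(-4 - 1*(-6)) + g) + 212 = ((-4 - 1*(-6))² - 92) + 212 = ((-4 + 6)² - 92) + 212 = (2² - 92) + 212 = (4 - 92) + 212 = -88 + 212 = 124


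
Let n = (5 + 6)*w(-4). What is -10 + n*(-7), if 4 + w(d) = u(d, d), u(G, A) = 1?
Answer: 221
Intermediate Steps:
w(d) = -3 (w(d) = -4 + 1 = -3)
n = -33 (n = (5 + 6)*(-3) = 11*(-3) = -33)
-10 + n*(-7) = -10 - 33*(-7) = -10 + 231 = 221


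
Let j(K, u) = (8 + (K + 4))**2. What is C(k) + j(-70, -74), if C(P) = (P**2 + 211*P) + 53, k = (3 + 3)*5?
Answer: 10647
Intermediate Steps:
j(K, u) = (12 + K)**2 (j(K, u) = (8 + (4 + K))**2 = (12 + K)**2)
k = 30 (k = 6*5 = 30)
C(P) = 53 + P**2 + 211*P
C(k) + j(-70, -74) = (53 + 30**2 + 211*30) + (12 - 70)**2 = (53 + 900 + 6330) + (-58)**2 = 7283 + 3364 = 10647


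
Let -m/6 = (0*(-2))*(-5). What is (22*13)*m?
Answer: 0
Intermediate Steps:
m = 0 (m = -6*0*(-2)*(-5) = -0*(-5) = -6*0 = 0)
(22*13)*m = (22*13)*0 = 286*0 = 0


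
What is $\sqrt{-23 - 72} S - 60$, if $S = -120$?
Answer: $-60 - 120 i \sqrt{95} \approx -60.0 - 1169.6 i$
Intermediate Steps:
$\sqrt{-23 - 72} S - 60 = \sqrt{-23 - 72} \left(-120\right) - 60 = \sqrt{-95} \left(-120\right) - 60 = i \sqrt{95} \left(-120\right) - 60 = - 120 i \sqrt{95} - 60 = -60 - 120 i \sqrt{95}$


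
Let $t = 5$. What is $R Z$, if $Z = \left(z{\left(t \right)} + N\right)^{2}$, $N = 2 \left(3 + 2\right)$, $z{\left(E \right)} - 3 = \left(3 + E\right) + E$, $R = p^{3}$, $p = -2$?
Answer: $-5408$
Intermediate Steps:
$R = -8$ ($R = \left(-2\right)^{3} = -8$)
$z{\left(E \right)} = 6 + 2 E$ ($z{\left(E \right)} = 3 + \left(\left(3 + E\right) + E\right) = 3 + \left(3 + 2 E\right) = 6 + 2 E$)
$N = 10$ ($N = 2 \cdot 5 = 10$)
$Z = 676$ ($Z = \left(\left(6 + 2 \cdot 5\right) + 10\right)^{2} = \left(\left(6 + 10\right) + 10\right)^{2} = \left(16 + 10\right)^{2} = 26^{2} = 676$)
$R Z = \left(-8\right) 676 = -5408$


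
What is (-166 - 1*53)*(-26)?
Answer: 5694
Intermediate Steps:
(-166 - 1*53)*(-26) = (-166 - 53)*(-26) = -219*(-26) = 5694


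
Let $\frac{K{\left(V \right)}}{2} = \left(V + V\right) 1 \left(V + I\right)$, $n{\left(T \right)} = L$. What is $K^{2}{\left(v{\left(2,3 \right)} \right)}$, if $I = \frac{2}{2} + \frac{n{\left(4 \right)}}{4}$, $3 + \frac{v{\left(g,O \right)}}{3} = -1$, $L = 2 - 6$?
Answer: $331776$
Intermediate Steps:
$L = -4$ ($L = 2 - 6 = -4$)
$n{\left(T \right)} = -4$
$v{\left(g,O \right)} = -12$ ($v{\left(g,O \right)} = -9 + 3 \left(-1\right) = -9 - 3 = -12$)
$I = 0$ ($I = \frac{2}{2} - \frac{4}{4} = 2 \cdot \frac{1}{2} - 1 = 1 - 1 = 0$)
$K{\left(V \right)} = 4 V^{2}$ ($K{\left(V \right)} = 2 \left(V + V\right) 1 \left(V + 0\right) = 2 \cdot 2 V 1 V = 2 \cdot 2 V V = 2 \cdot 2 V^{2} = 4 V^{2}$)
$K^{2}{\left(v{\left(2,3 \right)} \right)} = \left(4 \left(-12\right)^{2}\right)^{2} = \left(4 \cdot 144\right)^{2} = 576^{2} = 331776$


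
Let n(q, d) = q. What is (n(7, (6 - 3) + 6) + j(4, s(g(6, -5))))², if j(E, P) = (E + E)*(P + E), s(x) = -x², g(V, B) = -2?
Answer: 49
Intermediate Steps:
j(E, P) = 2*E*(E + P) (j(E, P) = (2*E)*(E + P) = 2*E*(E + P))
(n(7, (6 - 3) + 6) + j(4, s(g(6, -5))))² = (7 + 2*4*(4 - 1*(-2)²))² = (7 + 2*4*(4 - 1*4))² = (7 + 2*4*(4 - 4))² = (7 + 2*4*0)² = (7 + 0)² = 7² = 49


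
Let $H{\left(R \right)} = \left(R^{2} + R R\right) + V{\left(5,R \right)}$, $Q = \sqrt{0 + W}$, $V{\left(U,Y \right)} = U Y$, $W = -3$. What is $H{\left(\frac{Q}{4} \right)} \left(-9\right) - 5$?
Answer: $- \frac{13}{8} - \frac{45 i \sqrt{3}}{4} \approx -1.625 - 19.486 i$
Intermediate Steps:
$Q = i \sqrt{3}$ ($Q = \sqrt{0 - 3} = \sqrt{-3} = i \sqrt{3} \approx 1.732 i$)
$H{\left(R \right)} = 2 R^{2} + 5 R$ ($H{\left(R \right)} = \left(R^{2} + R R\right) + 5 R = \left(R^{2} + R^{2}\right) + 5 R = 2 R^{2} + 5 R$)
$H{\left(\frac{Q}{4} \right)} \left(-9\right) - 5 = \frac{i \sqrt{3}}{4} \left(5 + 2 \frac{i \sqrt{3}}{4}\right) \left(-9\right) - 5 = \frac{i \sqrt{3}}{4} \left(5 + \frac{i \sqrt{3}}{2}\right) \left(-9\right) - 5 = \frac{i \sqrt{3} \left(5 + \frac{i \sqrt{3}}{2}\right)}{4} \left(-9\right) - 5 = - \frac{9 i \sqrt{3} \left(5 + \frac{i \sqrt{3}}{2}\right)}{4} - 5 = -5 - \frac{9 i \sqrt{3} \left(5 + \frac{i \sqrt{3}}{2}\right)}{4}$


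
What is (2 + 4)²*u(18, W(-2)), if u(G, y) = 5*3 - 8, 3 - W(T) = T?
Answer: 252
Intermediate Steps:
W(T) = 3 - T
u(G, y) = 7 (u(G, y) = 15 - 8 = 7)
(2 + 4)²*u(18, W(-2)) = (2 + 4)²*7 = 6²*7 = 36*7 = 252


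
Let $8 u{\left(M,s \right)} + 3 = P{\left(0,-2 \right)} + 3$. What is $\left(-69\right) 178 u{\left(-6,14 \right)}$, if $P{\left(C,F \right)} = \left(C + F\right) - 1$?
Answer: $\frac{18423}{4} \approx 4605.8$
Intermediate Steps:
$P{\left(C,F \right)} = -1 + C + F$
$u{\left(M,s \right)} = - \frac{3}{8}$ ($u{\left(M,s \right)} = - \frac{3}{8} + \frac{\left(-1 + 0 - 2\right) + 3}{8} = - \frac{3}{8} + \frac{-3 + 3}{8} = - \frac{3}{8} + \frac{1}{8} \cdot 0 = - \frac{3}{8} + 0 = - \frac{3}{8}$)
$\left(-69\right) 178 u{\left(-6,14 \right)} = \left(-69\right) 178 \left(- \frac{3}{8}\right) = \left(-12282\right) \left(- \frac{3}{8}\right) = \frac{18423}{4}$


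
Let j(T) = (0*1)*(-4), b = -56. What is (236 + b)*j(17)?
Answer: 0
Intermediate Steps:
j(T) = 0 (j(T) = 0*(-4) = 0)
(236 + b)*j(17) = (236 - 56)*0 = 180*0 = 0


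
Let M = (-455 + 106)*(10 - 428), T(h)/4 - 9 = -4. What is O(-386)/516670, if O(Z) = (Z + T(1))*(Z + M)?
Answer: -436488/4235 ≈ -103.07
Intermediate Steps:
T(h) = 20 (T(h) = 36 + 4*(-4) = 36 - 16 = 20)
M = 145882 (M = -349*(-418) = 145882)
O(Z) = (20 + Z)*(145882 + Z) (O(Z) = (Z + 20)*(Z + 145882) = (20 + Z)*(145882 + Z))
O(-386)/516670 = (2917640 + (-386)² + 145902*(-386))/516670 = (2917640 + 148996 - 56318172)*(1/516670) = -53251536*1/516670 = -436488/4235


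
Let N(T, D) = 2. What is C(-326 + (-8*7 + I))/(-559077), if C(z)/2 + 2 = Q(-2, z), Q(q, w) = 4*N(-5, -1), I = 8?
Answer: -4/186359 ≈ -2.1464e-5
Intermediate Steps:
Q(q, w) = 8 (Q(q, w) = 4*2 = 8)
C(z) = 12 (C(z) = -4 + 2*8 = -4 + 16 = 12)
C(-326 + (-8*7 + I))/(-559077) = 12/(-559077) = 12*(-1/559077) = -4/186359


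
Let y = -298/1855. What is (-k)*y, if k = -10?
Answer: -596/371 ≈ -1.6065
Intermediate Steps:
y = -298/1855 (y = -298*1/1855 = -298/1855 ≈ -0.16065)
(-k)*y = -1*(-10)*(-298/1855) = 10*(-298/1855) = -596/371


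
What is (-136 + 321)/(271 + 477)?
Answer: 185/748 ≈ 0.24733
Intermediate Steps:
(-136 + 321)/(271 + 477) = 185/748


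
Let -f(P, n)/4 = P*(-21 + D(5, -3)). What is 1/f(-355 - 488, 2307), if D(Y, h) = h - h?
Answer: -1/70812 ≈ -1.4122e-5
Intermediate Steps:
D(Y, h) = 0
f(P, n) = 84*P (f(P, n) = -4*P*(-21 + 0) = -4*P*(-21) = -(-84)*P = 84*P)
1/f(-355 - 488, 2307) = 1/(84*(-355 - 488)) = 1/(84*(-843)) = 1/(-70812) = -1/70812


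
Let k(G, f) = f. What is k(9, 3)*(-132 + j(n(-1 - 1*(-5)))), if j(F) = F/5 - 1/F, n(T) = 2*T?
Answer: -15663/40 ≈ -391.58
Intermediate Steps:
j(F) = -1/F + F/5 (j(F) = F*(⅕) - 1/F = F/5 - 1/F = -1/F + F/5)
k(9, 3)*(-132 + j(n(-1 - 1*(-5)))) = 3*(-132 + (-1/(2*(-1 - 1*(-5))) + (2*(-1 - 1*(-5)))/5)) = 3*(-132 + (-1/(2*(-1 + 5)) + (2*(-1 + 5))/5)) = 3*(-132 + (-1/(2*4) + (2*4)/5)) = 3*(-132 + (-1/8 + (⅕)*8)) = 3*(-132 + (-1*⅛ + 8/5)) = 3*(-132 + (-⅛ + 8/5)) = 3*(-132 + 59/40) = 3*(-5221/40) = -15663/40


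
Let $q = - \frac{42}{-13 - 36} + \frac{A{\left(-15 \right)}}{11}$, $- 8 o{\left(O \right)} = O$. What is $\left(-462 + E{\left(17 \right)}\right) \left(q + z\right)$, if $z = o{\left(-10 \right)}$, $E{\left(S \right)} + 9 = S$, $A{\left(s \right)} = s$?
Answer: $- \frac{51983}{154} \approx -337.55$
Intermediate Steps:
$o{\left(O \right)} = - \frac{O}{8}$
$E{\left(S \right)} = -9 + S$
$z = \frac{5}{4}$ ($z = \left(- \frac{1}{8}\right) \left(-10\right) = \frac{5}{4} \approx 1.25$)
$q = - \frac{39}{77}$ ($q = - \frac{42}{-13 - 36} - \frac{15}{11} = - \frac{42}{-49} - \frac{15}{11} = \left(-42\right) \left(- \frac{1}{49}\right) - \frac{15}{11} = \frac{6}{7} - \frac{15}{11} = - \frac{39}{77} \approx -0.50649$)
$\left(-462 + E{\left(17 \right)}\right) \left(q + z\right) = \left(-462 + \left(-9 + 17\right)\right) \left(- \frac{39}{77} + \frac{5}{4}\right) = \left(-462 + 8\right) \frac{229}{308} = \left(-454\right) \frac{229}{308} = - \frac{51983}{154}$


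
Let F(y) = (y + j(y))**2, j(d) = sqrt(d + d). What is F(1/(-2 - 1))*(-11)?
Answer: 55/9 + 22*I*sqrt(6)/9 ≈ 6.1111 + 5.9876*I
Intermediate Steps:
j(d) = sqrt(2)*sqrt(d) (j(d) = sqrt(2*d) = sqrt(2)*sqrt(d))
F(y) = (y + sqrt(2)*sqrt(y))**2
F(1/(-2 - 1))*(-11) = (1/(-2 - 1) + sqrt(2)*sqrt(1/(-2 - 1)))**2*(-11) = (1/(-3) + sqrt(2)*sqrt(1/(-3)))**2*(-11) = (-1/3 + sqrt(2)*sqrt(-1/3))**2*(-11) = (-1/3 + sqrt(2)*(I*sqrt(3)/3))**2*(-11) = (-1/3 + I*sqrt(6)/3)**2*(-11) = -11*(-1/3 + I*sqrt(6)/3)**2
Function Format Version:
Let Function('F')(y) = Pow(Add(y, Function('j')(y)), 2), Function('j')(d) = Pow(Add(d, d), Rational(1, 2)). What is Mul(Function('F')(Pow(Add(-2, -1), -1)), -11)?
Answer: Add(Rational(55, 9), Mul(Rational(22, 9), I, Pow(6, Rational(1, 2)))) ≈ Add(6.1111, Mul(5.9876, I))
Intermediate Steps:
Function('j')(d) = Mul(Pow(2, Rational(1, 2)), Pow(d, Rational(1, 2))) (Function('j')(d) = Pow(Mul(2, d), Rational(1, 2)) = Mul(Pow(2, Rational(1, 2)), Pow(d, Rational(1, 2))))
Function('F')(y) = Pow(Add(y, Mul(Pow(2, Rational(1, 2)), Pow(y, Rational(1, 2)))), 2)
Mul(Function('F')(Pow(Add(-2, -1), -1)), -11) = Mul(Pow(Add(Pow(Add(-2, -1), -1), Mul(Pow(2, Rational(1, 2)), Pow(Pow(Add(-2, -1), -1), Rational(1, 2)))), 2), -11) = Mul(Pow(Add(Pow(-3, -1), Mul(Pow(2, Rational(1, 2)), Pow(Pow(-3, -1), Rational(1, 2)))), 2), -11) = Mul(Pow(Add(Rational(-1, 3), Mul(Pow(2, Rational(1, 2)), Pow(Rational(-1, 3), Rational(1, 2)))), 2), -11) = Mul(Pow(Add(Rational(-1, 3), Mul(Pow(2, Rational(1, 2)), Mul(Rational(1, 3), I, Pow(3, Rational(1, 2))))), 2), -11) = Mul(Pow(Add(Rational(-1, 3), Mul(Rational(1, 3), I, Pow(6, Rational(1, 2)))), 2), -11) = Mul(-11, Pow(Add(Rational(-1, 3), Mul(Rational(1, 3), I, Pow(6, Rational(1, 2)))), 2))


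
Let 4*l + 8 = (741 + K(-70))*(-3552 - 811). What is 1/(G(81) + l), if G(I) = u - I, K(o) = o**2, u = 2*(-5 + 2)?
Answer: -4/24612039 ≈ -1.6252e-7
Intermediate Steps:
u = -6 (u = 2*(-3) = -6)
l = -24611691/4 (l = -2 + ((741 + (-70)**2)*(-3552 - 811))/4 = -2 + ((741 + 4900)*(-4363))/4 = -2 + (5641*(-4363))/4 = -2 + (1/4)*(-24611683) = -2 - 24611683/4 = -24611691/4 ≈ -6.1529e+6)
G(I) = -6 - I
1/(G(81) + l) = 1/((-6 - 1*81) - 24611691/4) = 1/((-6 - 81) - 24611691/4) = 1/(-87 - 24611691/4) = 1/(-24612039/4) = -4/24612039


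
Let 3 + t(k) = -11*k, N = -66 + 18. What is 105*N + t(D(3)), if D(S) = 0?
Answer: -5043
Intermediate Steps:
N = -48
t(k) = -3 - 11*k
105*N + t(D(3)) = 105*(-48) + (-3 - 11*0) = -5040 + (-3 + 0) = -5040 - 3 = -5043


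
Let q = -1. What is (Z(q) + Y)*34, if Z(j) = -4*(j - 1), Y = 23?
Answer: 1054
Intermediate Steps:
Z(j) = 4 - 4*j (Z(j) = -4*(-1 + j) = 4 - 4*j)
(Z(q) + Y)*34 = ((4 - 4*(-1)) + 23)*34 = ((4 + 4) + 23)*34 = (8 + 23)*34 = 31*34 = 1054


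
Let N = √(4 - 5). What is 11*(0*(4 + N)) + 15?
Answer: 15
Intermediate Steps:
N = I (N = √(-1) = I ≈ 1.0*I)
11*(0*(4 + N)) + 15 = 11*(0*(4 + I)) + 15 = 11*0 + 15 = 0 + 15 = 15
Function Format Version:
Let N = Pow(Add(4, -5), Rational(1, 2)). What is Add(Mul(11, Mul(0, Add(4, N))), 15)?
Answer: 15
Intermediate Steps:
N = I (N = Pow(-1, Rational(1, 2)) = I ≈ Mul(1.0000, I))
Add(Mul(11, Mul(0, Add(4, N))), 15) = Add(Mul(11, Mul(0, Add(4, I))), 15) = Add(Mul(11, 0), 15) = Add(0, 15) = 15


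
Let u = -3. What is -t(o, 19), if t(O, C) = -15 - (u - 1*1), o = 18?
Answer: 11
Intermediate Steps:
t(O, C) = -11 (t(O, C) = -15 - (-3 - 1*1) = -15 - (-3 - 1) = -15 - 1*(-4) = -15 + 4 = -11)
-t(o, 19) = -1*(-11) = 11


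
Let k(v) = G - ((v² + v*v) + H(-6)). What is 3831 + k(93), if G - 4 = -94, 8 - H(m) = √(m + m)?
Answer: -13565 + 2*I*√3 ≈ -13565.0 + 3.4641*I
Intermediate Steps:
H(m) = 8 - √2*√m (H(m) = 8 - √(m + m) = 8 - √(2*m) = 8 - √2*√m)
G = -90 (G = 4 - 94 = -90)
k(v) = -98 - 2*v² + 2*I*√3 (k(v) = -90 - ((v² + v*v) + (8 - √2*√(-6))) = -90 - ((v² + v²) + (8 - √2*I*√6)) = -90 - (2*v² + (8 - 2*I*√3)) = -90 - (8 + 2*v² - 2*I*√3) = -90 + (-8 - 2*v² + 2*I*√3) = -98 - 2*v² + 2*I*√3)
3831 + k(93) = 3831 + (-98 - 2*93² + 2*I*√3) = 3831 + (-98 - 2*8649 + 2*I*√3) = 3831 + (-98 - 17298 + 2*I*√3) = 3831 + (-17396 + 2*I*√3) = -13565 + 2*I*√3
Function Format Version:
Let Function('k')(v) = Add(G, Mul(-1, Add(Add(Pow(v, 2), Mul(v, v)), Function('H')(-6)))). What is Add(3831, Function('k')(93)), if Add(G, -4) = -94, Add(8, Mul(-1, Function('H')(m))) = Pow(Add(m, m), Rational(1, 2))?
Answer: Add(-13565, Mul(2, I, Pow(3, Rational(1, 2)))) ≈ Add(-13565., Mul(3.4641, I))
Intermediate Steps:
Function('H')(m) = Add(8, Mul(-1, Pow(2, Rational(1, 2)), Pow(m, Rational(1, 2)))) (Function('H')(m) = Add(8, Mul(-1, Pow(Add(m, m), Rational(1, 2)))) = Add(8, Mul(-1, Pow(Mul(2, m), Rational(1, 2)))) = Add(8, Mul(-1, Mul(Pow(2, Rational(1, 2)), Pow(m, Rational(1, 2))))) = Add(8, Mul(-1, Pow(2, Rational(1, 2)), Pow(m, Rational(1, 2)))))
G = -90 (G = Add(4, -94) = -90)
Function('k')(v) = Add(-98, Mul(-2, Pow(v, 2)), Mul(2, I, Pow(3, Rational(1, 2)))) (Function('k')(v) = Add(-90, Mul(-1, Add(Add(Pow(v, 2), Mul(v, v)), Add(8, Mul(-1, Pow(2, Rational(1, 2)), Pow(-6, Rational(1, 2))))))) = Add(-90, Mul(-1, Add(Add(Pow(v, 2), Pow(v, 2)), Add(8, Mul(-1, Pow(2, Rational(1, 2)), Mul(I, Pow(6, Rational(1, 2)))))))) = Add(-90, Mul(-1, Add(Mul(2, Pow(v, 2)), Add(8, Mul(-2, I, Pow(3, Rational(1, 2))))))) = Add(-90, Mul(-1, Add(8, Mul(2, Pow(v, 2)), Mul(-2, I, Pow(3, Rational(1, 2)))))) = Add(-90, Add(-8, Mul(-2, Pow(v, 2)), Mul(2, I, Pow(3, Rational(1, 2))))) = Add(-98, Mul(-2, Pow(v, 2)), Mul(2, I, Pow(3, Rational(1, 2)))))
Add(3831, Function('k')(93)) = Add(3831, Add(-98, Mul(-2, Pow(93, 2)), Mul(2, I, Pow(3, Rational(1, 2))))) = Add(3831, Add(-98, Mul(-2, 8649), Mul(2, I, Pow(3, Rational(1, 2))))) = Add(3831, Add(-98, -17298, Mul(2, I, Pow(3, Rational(1, 2))))) = Add(3831, Add(-17396, Mul(2, I, Pow(3, Rational(1, 2))))) = Add(-13565, Mul(2, I, Pow(3, Rational(1, 2))))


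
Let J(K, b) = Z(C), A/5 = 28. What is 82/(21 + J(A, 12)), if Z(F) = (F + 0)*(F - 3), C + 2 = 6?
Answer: 82/25 ≈ 3.2800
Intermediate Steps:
A = 140 (A = 5*28 = 140)
C = 4 (C = -2 + 6 = 4)
Z(F) = F*(-3 + F)
J(K, b) = 4 (J(K, b) = 4*(-3 + 4) = 4*1 = 4)
82/(21 + J(A, 12)) = 82/(21 + 4) = 82/25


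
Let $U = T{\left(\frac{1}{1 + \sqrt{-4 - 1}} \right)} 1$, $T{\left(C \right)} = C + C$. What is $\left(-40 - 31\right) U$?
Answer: $- \frac{71}{3} + \frac{71 i \sqrt{5}}{3} \approx -23.667 + 52.92 i$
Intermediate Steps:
$T{\left(C \right)} = 2 C$
$U = \frac{2}{1 + i \sqrt{5}}$ ($U = \frac{2}{1 + \sqrt{-4 - 1}} \cdot 1 = \frac{2}{1 + \sqrt{-5}} \cdot 1 = \frac{2}{1 + i \sqrt{5}} \cdot 1 = \frac{2}{1 + i \sqrt{5}} \approx 0.33333 - 0.74536 i$)
$\left(-40 - 31\right) U = \left(-40 - 31\right) \left(\frac{1}{3} - \frac{i \sqrt{5}}{3}\right) = - 71 \left(\frac{1}{3} - \frac{i \sqrt{5}}{3}\right) = - \frac{71}{3} + \frac{71 i \sqrt{5}}{3}$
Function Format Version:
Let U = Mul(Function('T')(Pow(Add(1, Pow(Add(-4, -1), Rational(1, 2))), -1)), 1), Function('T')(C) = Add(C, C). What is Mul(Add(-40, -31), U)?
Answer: Add(Rational(-71, 3), Mul(Rational(71, 3), I, Pow(5, Rational(1, 2)))) ≈ Add(-23.667, Mul(52.920, I))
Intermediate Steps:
Function('T')(C) = Mul(2, C)
U = Mul(2, Pow(Add(1, Mul(I, Pow(5, Rational(1, 2)))), -1)) (U = Mul(Mul(2, Pow(Add(1, Pow(Add(-4, -1), Rational(1, 2))), -1)), 1) = Mul(Mul(2, Pow(Add(1, Pow(-5, Rational(1, 2))), -1)), 1) = Mul(Mul(2, Pow(Add(1, Mul(I, Pow(5, Rational(1, 2)))), -1)), 1) = Mul(2, Pow(Add(1, Mul(I, Pow(5, Rational(1, 2)))), -1)) ≈ Add(0.33333, Mul(-0.74536, I)))
Mul(Add(-40, -31), U) = Mul(Add(-40, -31), Add(Rational(1, 3), Mul(Rational(-1, 3), I, Pow(5, Rational(1, 2))))) = Mul(-71, Add(Rational(1, 3), Mul(Rational(-1, 3), I, Pow(5, Rational(1, 2))))) = Add(Rational(-71, 3), Mul(Rational(71, 3), I, Pow(5, Rational(1, 2))))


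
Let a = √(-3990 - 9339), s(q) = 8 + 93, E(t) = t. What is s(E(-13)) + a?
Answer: 101 + 3*I*√1481 ≈ 101.0 + 115.45*I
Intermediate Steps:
s(q) = 101
a = 3*I*√1481 (a = √(-13329) = 3*I*√1481 ≈ 115.45*I)
s(E(-13)) + a = 101 + 3*I*√1481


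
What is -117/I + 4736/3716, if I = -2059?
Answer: 2546549/1912811 ≈ 1.3313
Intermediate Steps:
-117/I + 4736/3716 = -117/(-2059) + 4736/3716 = -117*(-1/2059) + 4736*(1/3716) = 117/2059 + 1184/929 = 2546549/1912811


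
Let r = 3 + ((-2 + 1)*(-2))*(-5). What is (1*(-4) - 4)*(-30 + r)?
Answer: 296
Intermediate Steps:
r = -7 (r = 3 - 1*(-2)*(-5) = 3 + 2*(-5) = 3 - 10 = -7)
(1*(-4) - 4)*(-30 + r) = (1*(-4) - 4)*(-30 - 7) = (-4 - 4)*(-37) = -8*(-37) = 296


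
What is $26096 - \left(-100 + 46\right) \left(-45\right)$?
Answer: $23666$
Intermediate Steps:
$26096 - \left(-100 + 46\right) \left(-45\right) = 26096 - \left(-54\right) \left(-45\right) = 26096 - 2430 = 23666$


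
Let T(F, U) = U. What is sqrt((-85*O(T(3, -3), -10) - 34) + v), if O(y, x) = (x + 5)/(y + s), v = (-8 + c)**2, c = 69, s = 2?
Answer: sqrt(3262) ≈ 57.114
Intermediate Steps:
v = 3721 (v = (-8 + 69)**2 = 61**2 = 3721)
O(y, x) = (5 + x)/(2 + y) (O(y, x) = (x + 5)/(y + 2) = (5 + x)/(2 + y))
sqrt((-85*O(T(3, -3), -10) - 34) + v) = sqrt((-85*(5 - 10)/(2 - 3) - 34) + 3721) = sqrt((-85*(-5)/(-1) - 34) + 3721) = sqrt((-(-85)*(-5) - 34) + 3721) = sqrt((-85*5 - 34) + 3721) = sqrt((-425 - 34) + 3721) = sqrt(-459 + 3721) = sqrt(3262)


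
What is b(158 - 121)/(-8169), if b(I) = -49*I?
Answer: 259/1167 ≈ 0.22194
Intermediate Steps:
b(158 - 121)/(-8169) = -49*(158 - 121)/(-8169) = -49*37*(-1/8169) = -1813*(-1/8169) = 259/1167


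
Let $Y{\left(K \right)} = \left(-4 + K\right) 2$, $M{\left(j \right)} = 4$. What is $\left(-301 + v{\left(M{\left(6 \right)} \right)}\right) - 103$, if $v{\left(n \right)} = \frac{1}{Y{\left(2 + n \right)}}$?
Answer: $- \frac{1615}{4} \approx -403.75$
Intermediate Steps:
$Y{\left(K \right)} = -8 + 2 K$
$v{\left(n \right)} = \frac{1}{-4 + 2 n}$ ($v{\left(n \right)} = \frac{1}{-8 + 2 \left(2 + n\right)} = \frac{1}{-8 + \left(4 + 2 n\right)} = \frac{1}{-4 + 2 n}$)
$\left(-301 + v{\left(M{\left(6 \right)} \right)}\right) - 103 = \left(-301 + \frac{1}{2 \left(-2 + 4\right)}\right) - 103 = \left(-301 + \frac{1}{2 \cdot 2}\right) - 103 = \left(-301 + \frac{1}{2} \cdot \frac{1}{2}\right) - 103 = \left(-301 + \frac{1}{4}\right) - 103 = - \frac{1203}{4} - 103 = - \frac{1615}{4}$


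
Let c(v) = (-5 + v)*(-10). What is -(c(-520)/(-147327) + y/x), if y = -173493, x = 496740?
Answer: 3129787579/8131468220 ≈ 0.38490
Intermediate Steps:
c(v) = 50 - 10*v
-(c(-520)/(-147327) + y/x) = -((50 - 10*(-520))/(-147327) - 173493/496740) = -((50 + 5200)*(-1/147327) - 173493*1/496740) = -(5250*(-1/147327) - 57831/165580) = -(-1750/49109 - 57831/165580) = -1*(-3129787579/8131468220) = 3129787579/8131468220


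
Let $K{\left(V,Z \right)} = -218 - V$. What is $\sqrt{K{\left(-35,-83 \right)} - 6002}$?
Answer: $i \sqrt{6185} \approx 78.645 i$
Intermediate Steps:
$\sqrt{K{\left(-35,-83 \right)} - 6002} = \sqrt{\left(-218 - -35\right) - 6002} = \sqrt{\left(-218 + 35\right) + \left(-6845 + 843\right)} = \sqrt{-183 - 6002} = \sqrt{-6185} = i \sqrt{6185}$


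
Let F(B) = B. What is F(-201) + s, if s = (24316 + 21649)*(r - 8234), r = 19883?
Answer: 535446084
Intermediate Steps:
s = 535446285 (s = (24316 + 21649)*(19883 - 8234) = 45965*11649 = 535446285)
F(-201) + s = -201 + 535446285 = 535446084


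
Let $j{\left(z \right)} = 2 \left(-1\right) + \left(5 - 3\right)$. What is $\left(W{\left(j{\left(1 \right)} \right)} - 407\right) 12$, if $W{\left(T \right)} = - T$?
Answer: $-4884$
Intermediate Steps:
$j{\left(z \right)} = 0$ ($j{\left(z \right)} = -2 + \left(5 - 3\right) = -2 + 2 = 0$)
$\left(W{\left(j{\left(1 \right)} \right)} - 407\right) 12 = \left(\left(-1\right) 0 - 407\right) 12 = \left(0 - 407\right) 12 = \left(-407\right) 12 = -4884$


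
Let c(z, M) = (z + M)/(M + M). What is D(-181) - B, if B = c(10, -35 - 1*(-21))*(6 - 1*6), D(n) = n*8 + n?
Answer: -1629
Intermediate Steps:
c(z, M) = (M + z)/(2*M) (c(z, M) = (M + z)/((2*M)) = (M + z)*(1/(2*M)) = (M + z)/(2*M))
D(n) = 9*n (D(n) = 8*n + n = 9*n)
B = 0 (B = (((-35 - 1*(-21)) + 10)/(2*(-35 - 1*(-21))))*(6 - 1*6) = (((-35 + 21) + 10)/(2*(-35 + 21)))*(6 - 6) = ((½)*(-14 + 10)/(-14))*0 = ((½)*(-1/14)*(-4))*0 = (⅐)*0 = 0)
D(-181) - B = 9*(-181) - 1*0 = -1629 + 0 = -1629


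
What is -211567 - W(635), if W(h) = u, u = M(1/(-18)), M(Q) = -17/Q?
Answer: -211873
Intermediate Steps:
u = 306 (u = -17/(1/(-18)) = -17/(-1/18) = -17*(-18) = 306)
W(h) = 306
-211567 - W(635) = -211567 - 1*306 = -211567 - 306 = -211873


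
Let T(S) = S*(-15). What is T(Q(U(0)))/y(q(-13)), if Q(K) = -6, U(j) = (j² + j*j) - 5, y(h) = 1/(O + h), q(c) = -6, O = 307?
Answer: 27090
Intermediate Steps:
y(h) = 1/(307 + h)
U(j) = -5 + 2*j² (U(j) = (j² + j²) - 5 = 2*j² - 5 = -5 + 2*j²)
T(S) = -15*S
T(Q(U(0)))/y(q(-13)) = (-15*(-6))/(1/(307 - 6)) = 90/(1/301) = 90*301 = 27090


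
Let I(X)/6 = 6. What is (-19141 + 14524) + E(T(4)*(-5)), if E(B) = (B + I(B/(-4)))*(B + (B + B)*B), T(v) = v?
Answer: 7863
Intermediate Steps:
I(X) = 36 (I(X) = 6*6 = 36)
E(B) = (36 + B)*(B + 2*B**2) (E(B) = (B + 36)*(B + (B + B)*B) = (36 + B)*(B + (2*B)*B) = (36 + B)*(B + 2*B**2))
(-19141 + 14524) + E(T(4)*(-5)) = (-19141 + 14524) + (4*(-5))*(36 + 2*(4*(-5))**2 + 73*(4*(-5))) = -4617 - 20*(36 + 2*(-20)**2 + 73*(-20)) = -4617 - 20*(36 + 2*400 - 1460) = -4617 - 20*(36 + 800 - 1460) = -4617 - 20*(-624) = -4617 + 12480 = 7863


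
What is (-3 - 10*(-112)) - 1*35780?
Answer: -34663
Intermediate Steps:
(-3 - 10*(-112)) - 1*35780 = (-3 + 1120) - 35780 = 1117 - 35780 = -34663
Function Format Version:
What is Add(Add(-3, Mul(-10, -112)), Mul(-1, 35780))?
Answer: -34663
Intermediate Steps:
Add(Add(-3, Mul(-10, -112)), Mul(-1, 35780)) = Add(Add(-3, 1120), -35780) = Add(1117, -35780) = -34663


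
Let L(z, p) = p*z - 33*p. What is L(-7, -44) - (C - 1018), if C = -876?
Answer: 3654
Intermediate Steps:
L(z, p) = -33*p + p*z
L(-7, -44) - (C - 1018) = -44*(-33 - 7) - (-876 - 1018) = -44*(-40) - 1*(-1894) = 1760 + 1894 = 3654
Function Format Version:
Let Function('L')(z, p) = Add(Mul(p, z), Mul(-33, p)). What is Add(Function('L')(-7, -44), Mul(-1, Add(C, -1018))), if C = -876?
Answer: 3654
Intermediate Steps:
Function('L')(z, p) = Add(Mul(-33, p), Mul(p, z))
Add(Function('L')(-7, -44), Mul(-1, Add(C, -1018))) = Add(Mul(-44, Add(-33, -7)), Mul(-1, Add(-876, -1018))) = Add(Mul(-44, -40), Mul(-1, -1894)) = Add(1760, 1894) = 3654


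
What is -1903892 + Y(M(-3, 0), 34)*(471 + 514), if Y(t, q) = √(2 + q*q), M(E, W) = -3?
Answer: -1903892 + 985*√1158 ≈ -1.8704e+6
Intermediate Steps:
Y(t, q) = √(2 + q²)
-1903892 + Y(M(-3, 0), 34)*(471 + 514) = -1903892 + √(2 + 34²)*(471 + 514) = -1903892 + √(2 + 1156)*985 = -1903892 + √1158*985 = -1903892 + 985*√1158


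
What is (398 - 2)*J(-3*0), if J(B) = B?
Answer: 0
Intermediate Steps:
(398 - 2)*J(-3*0) = (398 - 2)*(-3*0) = 396*0 = 0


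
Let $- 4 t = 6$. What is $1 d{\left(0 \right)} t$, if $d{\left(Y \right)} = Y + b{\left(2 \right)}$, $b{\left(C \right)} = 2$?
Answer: $-3$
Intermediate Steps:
$t = - \frac{3}{2}$ ($t = \left(- \frac{1}{4}\right) 6 = - \frac{3}{2} \approx -1.5$)
$d{\left(Y \right)} = 2 + Y$ ($d{\left(Y \right)} = Y + 2 = 2 + Y$)
$1 d{\left(0 \right)} t = 1 \left(2 + 0\right) \left(- \frac{3}{2}\right) = 1 \cdot 2 \left(- \frac{3}{2}\right) = 2 \left(- \frac{3}{2}\right) = -3$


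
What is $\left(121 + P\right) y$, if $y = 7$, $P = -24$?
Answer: $679$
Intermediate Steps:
$\left(121 + P\right) y = \left(121 - 24\right) 7 = 97 \cdot 7 = 679$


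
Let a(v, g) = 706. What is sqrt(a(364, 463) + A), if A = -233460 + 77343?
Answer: I*sqrt(155411) ≈ 394.22*I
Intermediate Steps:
A = -156117
sqrt(a(364, 463) + A) = sqrt(706 - 156117) = sqrt(-155411) = I*sqrt(155411)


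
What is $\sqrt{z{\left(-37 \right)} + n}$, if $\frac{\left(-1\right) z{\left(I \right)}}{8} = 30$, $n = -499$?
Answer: $i \sqrt{739} \approx 27.185 i$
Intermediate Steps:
$z{\left(I \right)} = -240$ ($z{\left(I \right)} = \left(-8\right) 30 = -240$)
$\sqrt{z{\left(-37 \right)} + n} = \sqrt{-240 - 499} = \sqrt{-739} = i \sqrt{739}$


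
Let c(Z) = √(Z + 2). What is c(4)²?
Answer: 6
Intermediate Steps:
c(Z) = √(2 + Z)
c(4)² = (√(2 + 4))² = (√6)² = 6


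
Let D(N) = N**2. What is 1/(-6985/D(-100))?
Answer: -2000/1397 ≈ -1.4316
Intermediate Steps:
1/(-6985/D(-100)) = 1/(-6985/((-100)**2)) = 1/(-6985/10000) = 1/(-6985*1/10000) = 1/(-1397/2000) = -2000/1397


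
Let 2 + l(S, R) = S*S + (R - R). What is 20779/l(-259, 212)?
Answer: 20779/67079 ≈ 0.30977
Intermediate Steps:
l(S, R) = -2 + S² (l(S, R) = -2 + (S*S + (R - R)) = -2 + (S² + 0) = -2 + S²)
20779/l(-259, 212) = 20779/(-2 + (-259)²) = 20779/(-2 + 67081) = 20779/67079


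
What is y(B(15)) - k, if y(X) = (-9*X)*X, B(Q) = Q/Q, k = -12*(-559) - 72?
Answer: -6645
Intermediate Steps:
k = 6636 (k = 6708 - 72 = 6636)
B(Q) = 1
y(X) = -9*X**2
y(B(15)) - k = -9*1**2 - 1*6636 = -9*1 - 6636 = -9 - 6636 = -6645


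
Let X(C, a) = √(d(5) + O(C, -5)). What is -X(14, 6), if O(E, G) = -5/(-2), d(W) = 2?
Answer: -3*√2/2 ≈ -2.1213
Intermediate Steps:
O(E, G) = 5/2 (O(E, G) = -5*(-½) = 5/2)
X(C, a) = 3*√2/2 (X(C, a) = √(2 + 5/2) = √(9/2) = 3*√2/2)
-X(14, 6) = -3*√2/2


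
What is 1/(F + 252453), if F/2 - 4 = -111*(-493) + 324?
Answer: 1/362555 ≈ 2.7582e-6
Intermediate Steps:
F = 110102 (F = 8 + 2*(-111*(-493) + 324) = 8 + 2*(54723 + 324) = 8 + 2*55047 = 8 + 110094 = 110102)
1/(F + 252453) = 1/(110102 + 252453) = 1/362555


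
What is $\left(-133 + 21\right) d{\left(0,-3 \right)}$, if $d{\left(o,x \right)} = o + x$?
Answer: $336$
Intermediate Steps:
$\left(-133 + 21\right) d{\left(0,-3 \right)} = \left(-133 + 21\right) \left(0 - 3\right) = \left(-112\right) \left(-3\right) = 336$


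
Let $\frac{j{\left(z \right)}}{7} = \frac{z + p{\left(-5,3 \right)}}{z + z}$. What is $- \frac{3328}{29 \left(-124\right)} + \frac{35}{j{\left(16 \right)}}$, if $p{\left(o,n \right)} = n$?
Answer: $\frac{159648}{17081} \approx 9.3465$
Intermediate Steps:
$j{\left(z \right)} = \frac{7 \left(3 + z\right)}{2 z}$ ($j{\left(z \right)} = 7 \frac{z + 3}{z + z} = 7 \frac{3 + z}{2 z} = \frac{7 \left(3 + z\right)}{2 z}$)
$- \frac{3328}{29 \left(-124\right)} + \frac{35}{j{\left(16 \right)}} = - \frac{3328}{29 \left(-124\right)} + \frac{35}{\frac{7}{2} \cdot \frac{1}{16} \left(3 + 16\right)} = - \frac{3328}{-3596} + \frac{35}{\frac{7}{2} \cdot \frac{1}{16} \cdot 19} = \left(-3328\right) \left(- \frac{1}{3596}\right) + \frac{35}{\frac{133}{32}} = \frac{832}{899} + 35 \cdot \frac{32}{133} = \frac{832}{899} + \frac{160}{19} = \frac{159648}{17081}$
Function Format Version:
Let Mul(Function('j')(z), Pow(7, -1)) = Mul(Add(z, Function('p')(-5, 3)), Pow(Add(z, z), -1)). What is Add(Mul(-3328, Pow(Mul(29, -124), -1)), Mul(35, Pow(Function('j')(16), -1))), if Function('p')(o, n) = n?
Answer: Rational(159648, 17081) ≈ 9.3465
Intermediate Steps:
Function('j')(z) = Mul(Rational(7, 2), Pow(z, -1), Add(3, z)) (Function('j')(z) = Mul(7, Mul(Add(z, 3), Pow(Add(z, z), -1))) = Mul(7, Mul(Add(3, z), Pow(Mul(2, z), -1))) = Mul(7, Mul(Add(3, z), Mul(Rational(1, 2), Pow(z, -1)))) = Mul(7, Mul(Rational(1, 2), Pow(z, -1), Add(3, z))) = Mul(Rational(7, 2), Pow(z, -1), Add(3, z)))
Add(Mul(-3328, Pow(Mul(29, -124), -1)), Mul(35, Pow(Function('j')(16), -1))) = Add(Mul(-3328, Pow(Mul(29, -124), -1)), Mul(35, Pow(Mul(Rational(7, 2), Pow(16, -1), Add(3, 16)), -1))) = Add(Mul(-3328, Pow(-3596, -1)), Mul(35, Pow(Mul(Rational(7, 2), Rational(1, 16), 19), -1))) = Add(Mul(-3328, Rational(-1, 3596)), Mul(35, Pow(Rational(133, 32), -1))) = Add(Rational(832, 899), Mul(35, Rational(32, 133))) = Add(Rational(832, 899), Rational(160, 19)) = Rational(159648, 17081)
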